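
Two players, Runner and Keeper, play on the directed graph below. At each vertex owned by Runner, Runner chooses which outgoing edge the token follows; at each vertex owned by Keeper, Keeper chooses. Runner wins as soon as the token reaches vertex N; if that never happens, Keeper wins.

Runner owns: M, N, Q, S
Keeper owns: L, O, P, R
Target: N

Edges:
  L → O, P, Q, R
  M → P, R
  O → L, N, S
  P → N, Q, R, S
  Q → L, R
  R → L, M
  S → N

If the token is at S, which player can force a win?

Runner

A0 = {N}
A1: add {S} — S (Runner) has S→N.
A2 = A1; e.g. L (Keeper) can still go to O. Fixed point.
S ∈ A1, so Runner can force the target.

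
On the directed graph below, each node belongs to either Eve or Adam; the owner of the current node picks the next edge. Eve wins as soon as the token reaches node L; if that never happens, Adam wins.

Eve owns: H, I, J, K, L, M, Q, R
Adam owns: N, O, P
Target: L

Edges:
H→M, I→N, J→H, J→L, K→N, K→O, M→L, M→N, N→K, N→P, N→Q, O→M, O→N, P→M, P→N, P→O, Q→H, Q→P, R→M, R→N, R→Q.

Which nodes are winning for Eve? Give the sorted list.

A0 = {L}
A1: add {J, M} — J (Eve) has J→L; M (Eve) has M→L.
A2: add {H, R} — H (Eve) has H→M; R (Eve) has R→M.
A3: add {Q} — Q (Eve) has Q→H.
A4 = A3; e.g. I (Eve) has no edge into A3. Fixed point.
Eve's winning region = {H, J, L, M, Q, R}.

H, J, L, M, Q, R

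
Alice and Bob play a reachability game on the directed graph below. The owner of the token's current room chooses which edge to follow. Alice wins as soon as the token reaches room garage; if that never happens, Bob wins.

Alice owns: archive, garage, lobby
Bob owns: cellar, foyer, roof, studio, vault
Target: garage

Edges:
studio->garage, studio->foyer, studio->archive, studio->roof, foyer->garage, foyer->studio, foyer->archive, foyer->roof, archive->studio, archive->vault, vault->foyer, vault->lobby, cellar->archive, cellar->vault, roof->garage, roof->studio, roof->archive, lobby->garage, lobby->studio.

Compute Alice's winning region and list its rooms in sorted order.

garage, lobby

A0 = {garage}
A1: add {lobby} — lobby (Alice) has lobby→garage.
A2 = A1; e.g. studio (Bob) can still go to foyer. Fixed point.
Alice's winning region = {garage, lobby}.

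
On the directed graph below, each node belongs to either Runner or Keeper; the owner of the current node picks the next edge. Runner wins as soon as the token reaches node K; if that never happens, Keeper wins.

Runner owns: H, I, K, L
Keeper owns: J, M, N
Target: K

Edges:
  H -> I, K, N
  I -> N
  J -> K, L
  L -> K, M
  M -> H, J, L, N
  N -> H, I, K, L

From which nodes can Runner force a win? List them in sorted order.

H, J, K, L

A0 = {K}
A1: add {H, L} — H (Runner) has H→K; L (Runner) has L→K.
A2: add {J} — J (Keeper): all of {K, L} already in.
A3 = A2; e.g. I (Runner) has no edge into A2. Fixed point.
Runner's winning region = {H, J, K, L}.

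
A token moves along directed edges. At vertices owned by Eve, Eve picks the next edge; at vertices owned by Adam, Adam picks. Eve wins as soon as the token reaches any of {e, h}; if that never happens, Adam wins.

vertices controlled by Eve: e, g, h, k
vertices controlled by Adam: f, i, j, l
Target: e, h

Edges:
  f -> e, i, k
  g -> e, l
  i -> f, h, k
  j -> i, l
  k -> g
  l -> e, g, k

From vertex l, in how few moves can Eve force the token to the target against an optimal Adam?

A0 = {e, h}
A1: add {g} — g (Eve) has g→e.
A2: add {k} — k (Eve) has k→g.
A3: add {l} — l (Adam): all of {e, g, k} already in.
A4 = A3; e.g. f (Adam) can still go to i. Fixed point.
l enters the attractor at level 3, so Eve can force the target in 3 moves from there.

3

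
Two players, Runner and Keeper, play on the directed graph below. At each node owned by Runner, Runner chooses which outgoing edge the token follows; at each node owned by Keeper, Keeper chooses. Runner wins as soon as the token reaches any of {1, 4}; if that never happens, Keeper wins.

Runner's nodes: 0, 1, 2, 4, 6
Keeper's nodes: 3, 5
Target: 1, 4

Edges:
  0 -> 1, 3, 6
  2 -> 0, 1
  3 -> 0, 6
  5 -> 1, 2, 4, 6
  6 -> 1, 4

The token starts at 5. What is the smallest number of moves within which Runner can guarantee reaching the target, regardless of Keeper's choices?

2

A0 = {1, 4}
A1: add {0, 2, 6} — 0 (Runner) has 0→1; 2 (Runner) has 2→1; 6 (Runner) has 6→1.
A2: add {3, 5} — 3 (Keeper): all of {0, 6} already in; 5 (Keeper): all of {1, 2, 4, 6} already in.
A2 = all vertices. Fixed point.
5 enters the attractor at level 2, so Runner can force the target in 2 moves from there.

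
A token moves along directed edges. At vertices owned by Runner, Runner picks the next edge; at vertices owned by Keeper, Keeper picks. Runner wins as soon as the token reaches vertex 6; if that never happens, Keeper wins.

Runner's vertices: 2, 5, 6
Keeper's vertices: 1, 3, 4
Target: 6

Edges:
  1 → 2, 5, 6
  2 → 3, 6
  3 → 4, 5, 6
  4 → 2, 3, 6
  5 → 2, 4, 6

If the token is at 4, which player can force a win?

A0 = {6}
A1: add {2, 5} — 2 (Runner) has 2→6; 5 (Runner) has 5→6.
A2: add {1} — 1 (Keeper): all of {2, 5, 6} already in.
A3 = A2; e.g. 3 (Keeper) can still go to 4. Fixed point.
4 never enters the attractor, so Keeper can avoid the target forever.

Keeper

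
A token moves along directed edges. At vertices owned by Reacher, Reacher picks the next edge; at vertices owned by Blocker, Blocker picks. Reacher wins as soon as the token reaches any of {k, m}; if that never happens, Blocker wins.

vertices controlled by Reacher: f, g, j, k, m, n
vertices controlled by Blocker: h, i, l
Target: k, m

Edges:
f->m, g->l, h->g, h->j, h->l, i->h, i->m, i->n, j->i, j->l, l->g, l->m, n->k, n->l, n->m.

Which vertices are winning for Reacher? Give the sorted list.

A0 = {k, m}
A1: add {f, n} — f (Reacher) has f→m; n (Reacher) has n→k.
A2 = A1; e.g. g (Reacher) has no edge into A1. Fixed point.
Reacher's winning region = {f, k, m, n}.

f, k, m, n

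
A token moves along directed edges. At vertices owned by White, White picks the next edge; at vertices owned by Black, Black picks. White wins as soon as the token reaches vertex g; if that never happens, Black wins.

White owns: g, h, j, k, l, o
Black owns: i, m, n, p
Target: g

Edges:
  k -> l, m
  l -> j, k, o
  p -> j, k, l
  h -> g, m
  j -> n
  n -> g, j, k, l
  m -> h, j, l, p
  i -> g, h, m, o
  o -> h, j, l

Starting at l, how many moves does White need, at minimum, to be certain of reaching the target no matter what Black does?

A0 = {g}
A1: add {h} — h (White) has h→g.
A2: add {o} — o (White) has o→h.
A3: add {l} — l (White) has l→o.
l enters the attractor at level 3, so White can force the target in 3 moves from there.

3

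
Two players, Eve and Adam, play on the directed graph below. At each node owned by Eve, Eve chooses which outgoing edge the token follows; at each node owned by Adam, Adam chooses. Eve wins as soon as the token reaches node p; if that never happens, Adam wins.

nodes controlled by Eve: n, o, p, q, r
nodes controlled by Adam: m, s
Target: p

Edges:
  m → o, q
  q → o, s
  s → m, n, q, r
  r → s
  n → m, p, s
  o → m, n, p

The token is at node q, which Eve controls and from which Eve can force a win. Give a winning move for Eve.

A0 = {p}
A1: add {n, o} — n (Eve) has n→p; o (Eve) has o→p.
A2: add {q} — q (Eve) has q→o.
A3: add {m} — m (Adam): all of {o, q} already in.
A4 = A3; e.g. r (Eve) has no edge into A3. Fixed point.
From q, successor o is in the attractor (rank 1); the other successor s is not.

o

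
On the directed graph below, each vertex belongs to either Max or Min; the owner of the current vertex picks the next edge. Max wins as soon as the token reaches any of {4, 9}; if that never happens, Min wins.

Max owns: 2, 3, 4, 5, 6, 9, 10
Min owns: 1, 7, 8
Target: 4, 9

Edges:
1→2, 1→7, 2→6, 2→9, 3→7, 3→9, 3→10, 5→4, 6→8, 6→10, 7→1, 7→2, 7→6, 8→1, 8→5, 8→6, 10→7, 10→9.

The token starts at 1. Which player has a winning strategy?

Min

A0 = {4, 9}
A1: add {2, 3, 5, 10} — 2 (Max) has 2→9; 3 (Max) has 3→9; 5 (Max) has 5→4; 10 (Max) has 10→9.
A2: add {6} — 6 (Max) has 6→10.
A3 = A2; e.g. 1 (Min) can still go to 7. Fixed point.
1 never enters the attractor, so Min can avoid the target forever.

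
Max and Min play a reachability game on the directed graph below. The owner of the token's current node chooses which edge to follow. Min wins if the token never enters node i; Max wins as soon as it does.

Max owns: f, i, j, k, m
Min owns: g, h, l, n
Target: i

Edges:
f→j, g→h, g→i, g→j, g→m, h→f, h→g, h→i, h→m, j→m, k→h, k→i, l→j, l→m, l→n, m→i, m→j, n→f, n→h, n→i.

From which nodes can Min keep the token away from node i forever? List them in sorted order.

A0 = {i}
A1: add {k, m} — k (Max) has k→i; m (Max) has m→i.
A2: add {j} — j (Max) has j→m.
A3: add {f} — f (Max) has f→j.
A4 = A3; e.g. g (Min) can still go to h. Fixed point.
Max's attractor = {f, i, j, k, m}; Min avoids the target exactly from the complement.

g, h, l, n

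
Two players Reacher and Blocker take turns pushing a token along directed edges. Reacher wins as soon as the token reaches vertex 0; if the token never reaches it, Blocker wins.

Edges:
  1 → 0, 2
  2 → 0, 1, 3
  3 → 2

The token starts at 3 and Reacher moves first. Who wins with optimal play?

Blocker

Track states (vertex, player-to-move).
A0 = {(0,Reacher), (0,Blocker)}
A1: add {(1,Reacher), (2,Reacher)}.
A2: add {(1,Blocker), (3,Blocker)}.
A3 = A2; e.g. (2,Blocker) stays out. (3,Reacher) never enters ⇒ Blocker avoids the target.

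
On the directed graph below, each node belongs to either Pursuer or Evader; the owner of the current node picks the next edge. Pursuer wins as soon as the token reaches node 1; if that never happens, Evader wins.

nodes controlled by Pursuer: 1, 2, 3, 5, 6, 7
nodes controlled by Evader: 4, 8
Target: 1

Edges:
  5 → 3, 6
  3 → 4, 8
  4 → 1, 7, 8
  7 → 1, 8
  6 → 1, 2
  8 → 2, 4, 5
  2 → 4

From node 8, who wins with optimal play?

A0 = {1}
A1: add {6, 7} — 6 (Pursuer) has 6→1; 7 (Pursuer) has 7→1.
A2: add {5} — 5 (Pursuer) has 5→6.
A3 = A2; e.g. 2 (Pursuer) has no edge into A2. Fixed point.
8 never enters the attractor, so Evader can avoid the target forever.

Evader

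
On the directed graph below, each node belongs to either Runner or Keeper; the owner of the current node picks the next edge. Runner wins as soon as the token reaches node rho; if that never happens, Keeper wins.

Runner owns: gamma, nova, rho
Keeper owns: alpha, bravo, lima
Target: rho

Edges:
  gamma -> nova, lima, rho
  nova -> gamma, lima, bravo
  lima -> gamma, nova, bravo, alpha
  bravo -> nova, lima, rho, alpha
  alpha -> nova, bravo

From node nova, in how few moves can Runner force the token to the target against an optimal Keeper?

2

A0 = {rho}
A1: add {gamma} — gamma (Runner) has gamma→rho.
A2: add {nova} — nova (Runner) has nova→gamma.
A3 = A2; e.g. lima (Keeper) can still go to bravo. Fixed point.
nova enters the attractor at level 2, so Runner can force the target in 2 moves from there.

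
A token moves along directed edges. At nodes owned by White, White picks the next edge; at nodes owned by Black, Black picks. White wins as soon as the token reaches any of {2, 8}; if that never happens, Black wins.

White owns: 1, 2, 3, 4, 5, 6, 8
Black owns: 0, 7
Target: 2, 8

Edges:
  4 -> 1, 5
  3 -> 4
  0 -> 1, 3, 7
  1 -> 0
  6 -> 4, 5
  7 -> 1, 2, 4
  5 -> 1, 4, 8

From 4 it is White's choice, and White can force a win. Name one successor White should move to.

5

A0 = {2, 8}
A1: add {5} — 5 (White) has 5→8.
A2: add {4, 6} — 4 (White) has 4→5; 6 (White) has 6→5.
A3: add {3} — 3 (White) has 3→4.
A4 = A3; e.g. 0 (Black) can still go to 1. Fixed point.
From 4, successor 5 is in the attractor (rank 1); the other successor 1 is not.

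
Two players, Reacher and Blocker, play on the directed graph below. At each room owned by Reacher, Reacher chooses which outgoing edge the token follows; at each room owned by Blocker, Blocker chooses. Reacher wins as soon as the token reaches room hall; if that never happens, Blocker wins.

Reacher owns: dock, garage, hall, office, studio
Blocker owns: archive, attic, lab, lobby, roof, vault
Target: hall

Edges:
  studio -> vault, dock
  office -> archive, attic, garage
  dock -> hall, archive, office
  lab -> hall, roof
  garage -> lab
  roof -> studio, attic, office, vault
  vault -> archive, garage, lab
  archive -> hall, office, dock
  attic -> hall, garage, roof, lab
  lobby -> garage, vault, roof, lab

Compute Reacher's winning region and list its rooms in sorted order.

dock, hall, studio

A0 = {hall}
A1: add {dock} — dock (Reacher) has dock→hall.
A2: add {studio} — studio (Reacher) has studio→dock.
A3 = A2; e.g. archive (Blocker) can still go to office. Fixed point.
Reacher's winning region = {dock, hall, studio}.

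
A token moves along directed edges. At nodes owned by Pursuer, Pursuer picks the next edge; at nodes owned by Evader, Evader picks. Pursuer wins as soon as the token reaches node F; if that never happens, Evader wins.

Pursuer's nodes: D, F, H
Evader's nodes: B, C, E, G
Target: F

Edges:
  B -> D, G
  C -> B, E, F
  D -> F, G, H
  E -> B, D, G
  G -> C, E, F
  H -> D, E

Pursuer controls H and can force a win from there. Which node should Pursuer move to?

A0 = {F}
A1: add {D} — D (Pursuer) has D→F.
A2: add {H} — H (Pursuer) has H→D.
A3 = A2; e.g. B (Evader) can still go to G. Fixed point.
From H, successor D is in the attractor (rank 1); the other successor E is not.

D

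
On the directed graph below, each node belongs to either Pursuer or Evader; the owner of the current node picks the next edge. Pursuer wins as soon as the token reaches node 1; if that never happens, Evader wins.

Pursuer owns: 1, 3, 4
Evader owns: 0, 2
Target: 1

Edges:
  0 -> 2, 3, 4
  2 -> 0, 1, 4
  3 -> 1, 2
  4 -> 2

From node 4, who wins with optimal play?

Evader

A0 = {1}
A1: add {3} — 3 (Pursuer) has 3→1.
A2 = A1; e.g. 0 (Evader) can still go to 2. Fixed point.
4 never enters the attractor, so Evader can avoid the target forever.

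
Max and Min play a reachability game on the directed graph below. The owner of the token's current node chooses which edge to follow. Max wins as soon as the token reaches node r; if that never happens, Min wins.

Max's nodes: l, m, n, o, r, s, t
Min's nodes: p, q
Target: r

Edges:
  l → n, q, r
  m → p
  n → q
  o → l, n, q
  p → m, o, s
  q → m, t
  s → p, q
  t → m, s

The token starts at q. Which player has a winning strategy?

Min

A0 = {r}
A1: add {l} — l (Max) has l→r.
A2: add {o} — o (Max) has o→l.
A3 = A2; e.g. m (Max) has no edge into A2. Fixed point.
q never enters the attractor, so Min can avoid the target forever.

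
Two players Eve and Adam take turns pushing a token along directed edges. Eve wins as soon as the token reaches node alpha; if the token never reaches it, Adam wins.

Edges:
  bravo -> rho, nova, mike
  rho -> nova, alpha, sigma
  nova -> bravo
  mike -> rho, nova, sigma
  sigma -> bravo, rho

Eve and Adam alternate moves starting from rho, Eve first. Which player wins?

Eve

Track states (vertex, player-to-move).
A0 = {(alpha,Eve), (alpha,Adam)}
A1: add {(rho,Eve)}.
(rho,Eve) ∈ A1 ⇒ Eve forces the target.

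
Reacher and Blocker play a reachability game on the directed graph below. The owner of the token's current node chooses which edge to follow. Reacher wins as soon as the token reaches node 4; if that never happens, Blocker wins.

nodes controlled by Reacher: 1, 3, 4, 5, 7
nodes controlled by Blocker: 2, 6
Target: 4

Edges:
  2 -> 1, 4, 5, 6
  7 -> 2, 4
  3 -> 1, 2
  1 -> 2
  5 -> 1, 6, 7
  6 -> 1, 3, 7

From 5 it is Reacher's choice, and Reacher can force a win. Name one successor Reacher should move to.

7

A0 = {4}
A1: add {7} — 7 (Reacher) has 7→4.
A2: add {5} — 5 (Reacher) has 5→7.
A3 = A2; e.g. 1 (Reacher) has no edge into A2. Fixed point.
From 5, successor 7 is in the attractor (rank 1); the other successors 1, 6 are not.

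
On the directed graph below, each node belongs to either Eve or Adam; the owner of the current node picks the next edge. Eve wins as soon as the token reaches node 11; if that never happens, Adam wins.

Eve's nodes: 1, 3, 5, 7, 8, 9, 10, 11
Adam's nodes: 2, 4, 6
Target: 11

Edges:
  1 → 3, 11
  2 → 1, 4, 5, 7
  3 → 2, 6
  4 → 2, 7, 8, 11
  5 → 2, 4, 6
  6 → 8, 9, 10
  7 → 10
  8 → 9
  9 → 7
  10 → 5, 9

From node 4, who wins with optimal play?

A0 = {11}
A1: add {1} — 1 (Eve) has 1→11.
A2 = A1; e.g. 2 (Adam) can still go to 4. Fixed point.
4 never enters the attractor, so Adam can avoid the target forever.

Adam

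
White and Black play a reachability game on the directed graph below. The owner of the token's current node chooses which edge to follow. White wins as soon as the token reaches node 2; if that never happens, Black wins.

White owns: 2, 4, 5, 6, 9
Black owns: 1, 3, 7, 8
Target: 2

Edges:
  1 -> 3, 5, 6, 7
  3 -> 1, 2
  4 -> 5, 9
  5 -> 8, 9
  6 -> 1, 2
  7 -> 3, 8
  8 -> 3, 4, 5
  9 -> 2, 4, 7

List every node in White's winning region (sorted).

A0 = {2}
A1: add {6, 9} — 6 (White) has 6→2; 9 (White) has 9→2.
A2: add {4, 5} — 4 (White) has 4→9; 5 (White) has 5→9.
A3 = A2; e.g. 1 (Black) can still go to 3. Fixed point.
White's winning region = {2, 4, 5, 6, 9}.

2, 4, 5, 6, 9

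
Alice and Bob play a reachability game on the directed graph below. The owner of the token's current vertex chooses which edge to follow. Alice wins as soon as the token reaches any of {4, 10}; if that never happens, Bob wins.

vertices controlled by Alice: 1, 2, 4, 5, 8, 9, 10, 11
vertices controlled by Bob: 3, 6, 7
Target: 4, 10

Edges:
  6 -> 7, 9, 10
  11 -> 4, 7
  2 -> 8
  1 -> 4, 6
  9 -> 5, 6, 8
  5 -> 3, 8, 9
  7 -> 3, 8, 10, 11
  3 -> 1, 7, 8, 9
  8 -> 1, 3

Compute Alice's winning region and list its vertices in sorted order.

A0 = {4, 10}
A1: add {1, 11} — 1 (Alice) has 1→4; 11 (Alice) has 11→4.
A2: add {8} — 8 (Alice) has 8→1.
A3: add {2, 5, 9} — 2 (Alice) has 2→8; 5 (Alice) has 5→8; 9 (Alice) has 9→8.
A4 = A3; e.g. 3 (Bob) can still go to 7. Fixed point.
Alice's winning region = {1, 2, 4, 5, 8, 9, 10, 11}.

1, 2, 4, 5, 8, 9, 10, 11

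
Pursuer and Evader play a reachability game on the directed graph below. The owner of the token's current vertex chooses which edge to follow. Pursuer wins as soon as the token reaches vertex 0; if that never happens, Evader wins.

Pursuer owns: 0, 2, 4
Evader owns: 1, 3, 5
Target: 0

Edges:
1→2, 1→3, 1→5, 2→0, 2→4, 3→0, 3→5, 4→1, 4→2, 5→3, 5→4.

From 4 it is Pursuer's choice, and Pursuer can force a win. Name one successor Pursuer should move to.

A0 = {0}
A1: add {2} — 2 (Pursuer) has 2→0.
A2: add {4} — 4 (Pursuer) has 4→2.
A3 = A2; e.g. 1 (Evader) can still go to 3. Fixed point.
From 4, successor 2 is in the attractor (rank 1); the other successor 1 is not.

2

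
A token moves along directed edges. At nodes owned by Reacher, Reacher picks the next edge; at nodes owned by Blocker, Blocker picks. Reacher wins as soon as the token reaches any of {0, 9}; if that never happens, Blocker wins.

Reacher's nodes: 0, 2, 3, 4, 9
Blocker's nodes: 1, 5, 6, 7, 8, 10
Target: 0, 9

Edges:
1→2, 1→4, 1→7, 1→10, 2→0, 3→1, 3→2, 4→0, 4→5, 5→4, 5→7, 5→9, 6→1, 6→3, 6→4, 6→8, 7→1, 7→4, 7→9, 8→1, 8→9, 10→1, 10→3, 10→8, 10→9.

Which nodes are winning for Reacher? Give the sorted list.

A0 = {0, 9}
A1: add {2, 4} — 2 (Reacher) has 2→0; 4 (Reacher) has 4→0.
A2: add {3} — 3 (Reacher) has 3→2.
A3 = A2; e.g. 1 (Blocker) can still go to 7. Fixed point.
Reacher's winning region = {0, 2, 3, 4, 9}.

0, 2, 3, 4, 9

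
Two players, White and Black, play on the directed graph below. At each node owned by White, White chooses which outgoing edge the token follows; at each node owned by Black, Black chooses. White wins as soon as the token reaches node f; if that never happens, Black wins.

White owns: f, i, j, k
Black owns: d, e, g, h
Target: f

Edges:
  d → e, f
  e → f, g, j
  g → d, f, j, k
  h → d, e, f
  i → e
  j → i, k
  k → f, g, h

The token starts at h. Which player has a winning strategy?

A0 = {f}
A1: add {k} — k (White) has k→f.
A2: add {j} — j (White) has j→k.
A3 = A2; e.g. d (Black) can still go to e. Fixed point.
h never enters the attractor, so Black can avoid the target forever.

Black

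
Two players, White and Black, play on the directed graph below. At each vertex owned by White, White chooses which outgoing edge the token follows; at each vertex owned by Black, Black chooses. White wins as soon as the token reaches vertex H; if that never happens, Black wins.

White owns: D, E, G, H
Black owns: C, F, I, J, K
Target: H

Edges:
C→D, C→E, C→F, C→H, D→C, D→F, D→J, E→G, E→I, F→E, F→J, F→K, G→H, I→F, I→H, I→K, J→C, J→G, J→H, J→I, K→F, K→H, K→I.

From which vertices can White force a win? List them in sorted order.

A0 = {H}
A1: add {G} — G (White) has G→H.
A2: add {E} — E (White) has E→G.
A3 = A2; e.g. C (Black) can still go to D. Fixed point.
White's winning region = {E, G, H}.

E, G, H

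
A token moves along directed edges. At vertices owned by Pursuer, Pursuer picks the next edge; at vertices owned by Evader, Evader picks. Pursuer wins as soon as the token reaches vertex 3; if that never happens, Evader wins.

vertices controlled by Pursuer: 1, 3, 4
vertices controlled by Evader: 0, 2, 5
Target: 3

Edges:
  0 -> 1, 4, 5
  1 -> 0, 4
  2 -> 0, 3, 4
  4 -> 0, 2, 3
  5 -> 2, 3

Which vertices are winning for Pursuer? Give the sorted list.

1, 3, 4

A0 = {3}
A1: add {4} — 4 (Pursuer) has 4→3.
A2: add {1} — 1 (Pursuer) has 1→4.
A3 = A2; e.g. 0 (Evader) can still go to 5. Fixed point.
Pursuer's winning region = {1, 3, 4}.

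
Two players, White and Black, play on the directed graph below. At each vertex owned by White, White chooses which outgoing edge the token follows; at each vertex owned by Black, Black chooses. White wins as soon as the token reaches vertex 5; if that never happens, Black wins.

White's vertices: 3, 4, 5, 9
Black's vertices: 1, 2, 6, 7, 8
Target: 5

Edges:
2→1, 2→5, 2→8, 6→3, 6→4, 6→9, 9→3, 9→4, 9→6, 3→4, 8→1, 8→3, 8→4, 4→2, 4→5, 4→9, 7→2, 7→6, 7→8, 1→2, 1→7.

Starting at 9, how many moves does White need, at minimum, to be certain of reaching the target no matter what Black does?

2

A0 = {5}
A1: add {4} — 4 (White) has 4→5.
A2: add {3, 9} — 3 (White) has 3→4; 9 (White) has 9→4.
9 enters the attractor at level 2, so White can force the target in 2 moves from there.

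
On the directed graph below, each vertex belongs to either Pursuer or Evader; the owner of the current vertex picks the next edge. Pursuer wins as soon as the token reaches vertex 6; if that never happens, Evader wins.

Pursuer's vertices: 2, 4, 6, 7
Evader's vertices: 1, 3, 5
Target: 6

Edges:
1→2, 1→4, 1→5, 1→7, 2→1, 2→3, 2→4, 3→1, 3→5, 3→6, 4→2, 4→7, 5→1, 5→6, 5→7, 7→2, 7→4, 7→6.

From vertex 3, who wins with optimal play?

A0 = {6}
A1: add {7} — 7 (Pursuer) has 7→6.
A2: add {4} — 4 (Pursuer) has 4→7.
A3: add {2} — 2 (Pursuer) has 2→4.
A4 = A3; e.g. 1 (Evader) can still go to 5. Fixed point.
3 never enters the attractor, so Evader can avoid the target forever.

Evader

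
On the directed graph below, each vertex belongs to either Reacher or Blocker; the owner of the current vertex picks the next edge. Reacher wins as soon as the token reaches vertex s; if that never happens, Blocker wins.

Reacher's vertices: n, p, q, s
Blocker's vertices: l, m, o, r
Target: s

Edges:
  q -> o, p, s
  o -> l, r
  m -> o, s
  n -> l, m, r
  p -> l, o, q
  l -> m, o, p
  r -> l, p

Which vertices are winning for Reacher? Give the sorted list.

A0 = {s}
A1: add {q} — q (Reacher) has q→s.
A2: add {p} — p (Reacher) has p→q.
A3 = A2; e.g. l (Blocker) can still go to m. Fixed point.
Reacher's winning region = {p, q, s}.

p, q, s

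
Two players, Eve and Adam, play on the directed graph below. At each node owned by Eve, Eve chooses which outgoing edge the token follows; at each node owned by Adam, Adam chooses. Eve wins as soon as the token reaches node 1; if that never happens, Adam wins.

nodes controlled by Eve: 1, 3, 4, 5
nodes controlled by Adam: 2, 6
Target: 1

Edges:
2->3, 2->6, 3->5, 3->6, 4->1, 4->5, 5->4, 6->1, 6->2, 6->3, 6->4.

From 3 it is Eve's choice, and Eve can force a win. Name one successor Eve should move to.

5

A0 = {1}
A1: add {4} — 4 (Eve) has 4→1.
A2: add {5} — 5 (Eve) has 5→4.
A3: add {3} — 3 (Eve) has 3→5.
A4 = A3; e.g. 2 (Adam) can still go to 6. Fixed point.
From 3, successor 5 is in the attractor (rank 2); the other successor 6 is not.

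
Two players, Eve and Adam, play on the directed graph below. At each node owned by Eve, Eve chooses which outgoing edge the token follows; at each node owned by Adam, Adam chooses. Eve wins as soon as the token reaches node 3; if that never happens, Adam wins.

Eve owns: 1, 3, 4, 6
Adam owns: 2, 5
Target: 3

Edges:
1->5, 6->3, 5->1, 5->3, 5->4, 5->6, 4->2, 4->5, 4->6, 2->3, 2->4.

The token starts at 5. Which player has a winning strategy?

Adam

A0 = {3}
A1: add {6} — 6 (Eve) has 6→3.
A2: add {4} — 4 (Eve) has 4→6.
A3: add {2} — 2 (Adam): all of {3, 4} already in.
A4 = A3; e.g. 1 (Eve) has no edge into A3. Fixed point.
5 never enters the attractor, so Adam can avoid the target forever.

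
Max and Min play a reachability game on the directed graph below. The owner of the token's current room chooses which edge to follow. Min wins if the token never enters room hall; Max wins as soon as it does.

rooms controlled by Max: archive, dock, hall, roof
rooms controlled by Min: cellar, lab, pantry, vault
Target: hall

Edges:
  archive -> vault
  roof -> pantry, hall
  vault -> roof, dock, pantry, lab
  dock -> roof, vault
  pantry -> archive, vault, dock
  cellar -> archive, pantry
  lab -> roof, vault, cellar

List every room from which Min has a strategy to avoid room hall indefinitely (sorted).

A0 = {hall}
A1: add {roof} — roof (Max) has roof→hall.
A2: add {dock} — dock (Max) has dock→roof.
A3 = A2; e.g. archive (Max) has no edge into A2. Fixed point.
Max's attractor = {dock, hall, roof}; Min avoids the target exactly from the complement.

archive, cellar, lab, pantry, vault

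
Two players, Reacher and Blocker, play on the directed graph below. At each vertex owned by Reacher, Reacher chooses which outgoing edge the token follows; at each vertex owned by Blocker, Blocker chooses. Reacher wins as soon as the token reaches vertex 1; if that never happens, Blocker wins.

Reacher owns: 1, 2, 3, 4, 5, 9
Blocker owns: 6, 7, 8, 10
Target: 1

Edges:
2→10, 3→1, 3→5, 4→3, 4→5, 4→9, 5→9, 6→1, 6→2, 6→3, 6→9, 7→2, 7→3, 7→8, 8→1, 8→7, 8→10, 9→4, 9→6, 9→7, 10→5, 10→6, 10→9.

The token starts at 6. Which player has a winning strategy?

A0 = {1}
A1: add {3} — 3 (Reacher) has 3→1.
A2: add {4} — 4 (Reacher) has 4→3.
A3: add {9} — 9 (Reacher) has 9→4.
A4: add {5} — 5 (Reacher) has 5→9.
A5 = A4; e.g. 2 (Reacher) has no edge into A4. Fixed point.
6 never enters the attractor, so Blocker can avoid the target forever.

Blocker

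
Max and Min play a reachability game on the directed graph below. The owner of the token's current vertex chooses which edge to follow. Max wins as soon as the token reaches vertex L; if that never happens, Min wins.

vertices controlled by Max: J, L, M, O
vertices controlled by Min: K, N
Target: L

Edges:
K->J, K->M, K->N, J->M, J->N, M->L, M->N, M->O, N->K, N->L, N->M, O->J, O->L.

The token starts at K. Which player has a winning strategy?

A0 = {L}
A1: add {M, O} — M (Max) has M→L; O (Max) has O→L.
A2: add {J} — J (Max) has J→M.
A3 = A2; e.g. K (Min) can still go to N. Fixed point.
K never enters the attractor, so Min can avoid the target forever.

Min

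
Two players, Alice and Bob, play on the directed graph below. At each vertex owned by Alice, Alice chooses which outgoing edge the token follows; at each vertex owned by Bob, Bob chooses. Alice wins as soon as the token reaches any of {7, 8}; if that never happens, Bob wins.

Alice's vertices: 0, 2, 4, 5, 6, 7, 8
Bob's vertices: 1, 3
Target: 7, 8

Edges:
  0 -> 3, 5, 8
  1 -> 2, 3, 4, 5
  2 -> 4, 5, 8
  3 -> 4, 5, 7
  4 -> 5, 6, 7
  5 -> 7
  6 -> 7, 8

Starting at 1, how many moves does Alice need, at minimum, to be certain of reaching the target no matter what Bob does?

3

A0 = {7, 8}
A1: add {0, 2, 4, 5, 6} — 0 (Alice) has 0→8; 2 (Alice) has 2→8; 4 (Alice) has 4→7; 5 (Alice) has 5→7; 6 (Alice) has 6→7.
A2: add {3} — 3 (Bob): all of {4, 5, 7} already in.
A3: add {1} — 1 (Bob): all of {2, 3, 4, 5} already in.
A3 = all vertices. Fixed point.
1 enters the attractor at level 3, so Alice can force the target in 3 moves from there.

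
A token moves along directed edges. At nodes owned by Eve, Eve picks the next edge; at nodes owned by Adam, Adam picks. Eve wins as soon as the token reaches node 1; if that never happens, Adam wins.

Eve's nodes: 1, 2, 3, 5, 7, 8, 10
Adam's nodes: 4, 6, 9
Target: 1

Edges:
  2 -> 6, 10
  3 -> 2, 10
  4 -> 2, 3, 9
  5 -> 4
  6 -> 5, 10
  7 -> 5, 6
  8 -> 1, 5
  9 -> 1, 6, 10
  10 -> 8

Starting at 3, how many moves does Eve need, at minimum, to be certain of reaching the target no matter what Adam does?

A0 = {1}
A1: add {8} — 8 (Eve) has 8→1.
A2: add {10} — 10 (Eve) has 10→8.
A3: add {2, 3} — 2 (Eve) has 2→10; 3 (Eve) has 3→10.
A4 = A3; e.g. 4 (Adam) can still go to 9. Fixed point.
3 enters the attractor at level 3, so Eve can force the target in 3 moves from there.

3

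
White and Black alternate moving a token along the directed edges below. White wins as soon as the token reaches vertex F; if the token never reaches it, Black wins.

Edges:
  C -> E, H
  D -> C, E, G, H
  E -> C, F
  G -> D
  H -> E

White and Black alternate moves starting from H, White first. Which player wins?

Track states (vertex, player-to-move).
A0 = {(F,White), (F,Black)}
A1: add {(E,White)}.
A2: add {(H,Black)}.
A3: add {(C,White), (D,White)}.
A4: add {(E,Black), (G,Black)}.
A5: add {(H,White)}.
(H,White) ∈ A5 ⇒ White forces the target.

White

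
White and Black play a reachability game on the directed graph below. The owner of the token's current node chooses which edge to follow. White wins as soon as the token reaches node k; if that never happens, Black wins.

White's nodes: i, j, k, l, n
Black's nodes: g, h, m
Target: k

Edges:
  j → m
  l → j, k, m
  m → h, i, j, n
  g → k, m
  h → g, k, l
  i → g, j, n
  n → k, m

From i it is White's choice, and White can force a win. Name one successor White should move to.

n

A0 = {k}
A1: add {l, n} — l (White) has l→k; n (White) has n→k.
A2: add {i} — i (White) has i→n.
A3 = A2; e.g. g (Black) can still go to m. Fixed point.
From i, successor n is in the attractor (rank 1); the other successors g, j are not.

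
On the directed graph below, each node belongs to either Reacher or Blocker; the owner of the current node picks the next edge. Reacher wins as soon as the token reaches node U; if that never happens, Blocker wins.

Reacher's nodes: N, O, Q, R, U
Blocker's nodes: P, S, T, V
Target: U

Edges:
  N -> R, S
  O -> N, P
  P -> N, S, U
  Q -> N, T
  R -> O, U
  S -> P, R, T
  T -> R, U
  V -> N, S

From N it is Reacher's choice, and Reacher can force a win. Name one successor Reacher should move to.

R

A0 = {U}
A1: add {R} — R (Reacher) has R→U.
A2: add {N, T} — N (Reacher) has N→R; T (Blocker): all of {R, U} already in.
A3: add {O, Q} — O (Reacher) has O→N; Q (Reacher) has Q→N.
A4 = A3; e.g. P (Blocker) can still go to S. Fixed point.
From N, successor R is in the attractor (rank 1); the other successor S is not.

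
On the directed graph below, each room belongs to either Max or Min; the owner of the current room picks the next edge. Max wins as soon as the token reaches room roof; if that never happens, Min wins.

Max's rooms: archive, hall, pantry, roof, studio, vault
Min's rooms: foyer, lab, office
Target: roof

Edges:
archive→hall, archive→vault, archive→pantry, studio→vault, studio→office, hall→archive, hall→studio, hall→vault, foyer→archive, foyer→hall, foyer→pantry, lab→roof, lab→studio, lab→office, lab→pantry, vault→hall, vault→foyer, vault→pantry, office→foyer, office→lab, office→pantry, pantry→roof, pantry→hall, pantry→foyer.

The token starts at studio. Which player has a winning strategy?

A0 = {roof}
A1: add {pantry} — pantry (Max) has pantry→roof.
A2: add {archive, vault} — archive (Max) has archive→pantry; vault (Max) has vault→pantry.
A3: add {hall, studio} — studio (Max) has studio→vault; hall (Max) has hall→archive.
studio ∈ A3, so Max can force the target.

Max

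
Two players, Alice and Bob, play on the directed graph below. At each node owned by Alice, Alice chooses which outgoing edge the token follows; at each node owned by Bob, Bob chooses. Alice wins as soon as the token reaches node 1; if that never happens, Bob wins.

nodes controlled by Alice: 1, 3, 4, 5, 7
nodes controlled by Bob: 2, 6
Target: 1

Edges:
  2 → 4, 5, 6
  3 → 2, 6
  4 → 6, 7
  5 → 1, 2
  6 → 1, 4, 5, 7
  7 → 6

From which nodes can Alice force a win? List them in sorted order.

1, 5

A0 = {1}
A1: add {5} — 5 (Alice) has 5→1.
A2 = A1; e.g. 2 (Bob) can still go to 4. Fixed point.
Alice's winning region = {1, 5}.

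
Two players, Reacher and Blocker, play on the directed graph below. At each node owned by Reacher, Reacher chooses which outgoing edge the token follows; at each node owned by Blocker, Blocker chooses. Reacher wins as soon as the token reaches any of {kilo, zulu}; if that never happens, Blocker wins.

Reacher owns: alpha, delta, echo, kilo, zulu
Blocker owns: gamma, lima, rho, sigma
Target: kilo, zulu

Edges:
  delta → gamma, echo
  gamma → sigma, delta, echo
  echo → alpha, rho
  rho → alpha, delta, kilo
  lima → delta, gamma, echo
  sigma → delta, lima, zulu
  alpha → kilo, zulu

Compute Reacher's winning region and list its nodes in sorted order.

A0 = {kilo, zulu}
A1: add {alpha} — alpha (Reacher) has alpha→kilo.
A2: add {echo} — echo (Reacher) has echo→alpha.
A3: add {delta} — delta (Reacher) has delta→echo.
A4: add {rho} — rho (Blocker): all of {alpha, delta, kilo} already in.
A5 = A4; e.g. sigma (Blocker) can still go to lima. Fixed point.
Reacher's winning region = {alpha, delta, echo, kilo, rho, zulu}.

alpha, delta, echo, kilo, rho, zulu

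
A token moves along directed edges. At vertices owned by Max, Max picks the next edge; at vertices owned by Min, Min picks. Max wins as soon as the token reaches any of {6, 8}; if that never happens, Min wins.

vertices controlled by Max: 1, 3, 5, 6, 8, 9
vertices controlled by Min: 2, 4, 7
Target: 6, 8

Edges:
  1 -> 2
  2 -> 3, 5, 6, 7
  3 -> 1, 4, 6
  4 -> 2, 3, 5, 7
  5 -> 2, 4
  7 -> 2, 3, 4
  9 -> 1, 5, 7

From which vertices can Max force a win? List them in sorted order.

A0 = {6, 8}
A1: add {3} — 3 (Max) has 3→6.
A2 = A1; e.g. 1 (Max) has no edge into A1. Fixed point.
Max's winning region = {3, 6, 8}.

3, 6, 8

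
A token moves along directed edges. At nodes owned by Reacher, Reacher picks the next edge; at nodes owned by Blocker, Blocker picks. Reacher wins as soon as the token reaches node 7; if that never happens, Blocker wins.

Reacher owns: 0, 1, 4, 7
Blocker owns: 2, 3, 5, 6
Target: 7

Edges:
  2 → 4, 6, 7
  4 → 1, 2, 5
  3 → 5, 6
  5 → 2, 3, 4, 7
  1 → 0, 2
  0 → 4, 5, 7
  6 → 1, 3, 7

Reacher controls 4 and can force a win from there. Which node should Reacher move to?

A0 = {7}
A1: add {0} — 0 (Reacher) has 0→7.
A2: add {1} — 1 (Reacher) has 1→0.
A3: add {4} — 4 (Reacher) has 4→1.
A4 = A3; e.g. 2 (Blocker) can still go to 6. Fixed point.
From 4, successor 1 is in the attractor (rank 2); the other successors 2, 5 are not.

1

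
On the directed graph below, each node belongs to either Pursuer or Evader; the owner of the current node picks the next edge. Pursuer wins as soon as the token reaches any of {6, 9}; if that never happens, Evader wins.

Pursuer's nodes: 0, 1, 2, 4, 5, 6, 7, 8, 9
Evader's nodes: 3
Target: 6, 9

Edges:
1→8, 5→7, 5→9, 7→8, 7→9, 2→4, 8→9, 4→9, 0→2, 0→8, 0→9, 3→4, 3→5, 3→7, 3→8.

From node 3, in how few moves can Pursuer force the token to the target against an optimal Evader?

A0 = {6, 9}
A1: add {0, 4, 5, 7, 8} — 0 (Pursuer) has 0→9; 4 (Pursuer) has 4→9; 5 (Pursuer) has 5→9; 7 (Pursuer) has 7→9; 8 (Pursuer) has 8→9.
A2: add {1, 2, 3} — 1 (Pursuer) has 1→8; 2 (Pursuer) has 2→4; 3 (Evader): all of {4, 5, 7, 8} already in.
A2 = all vertices. Fixed point.
3 enters the attractor at level 2, so Pursuer can force the target in 2 moves from there.

2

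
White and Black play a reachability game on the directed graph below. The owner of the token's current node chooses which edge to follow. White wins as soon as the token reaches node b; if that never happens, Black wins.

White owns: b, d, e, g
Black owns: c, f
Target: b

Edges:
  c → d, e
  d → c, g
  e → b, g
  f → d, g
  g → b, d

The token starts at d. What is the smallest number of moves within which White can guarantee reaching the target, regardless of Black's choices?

2

A0 = {b}
A1: add {e, g} — e (White) has e→b; g (White) has g→b.
A2: add {d} — d (White) has d→g.
d enters the attractor at level 2, so White can force the target in 2 moves from there.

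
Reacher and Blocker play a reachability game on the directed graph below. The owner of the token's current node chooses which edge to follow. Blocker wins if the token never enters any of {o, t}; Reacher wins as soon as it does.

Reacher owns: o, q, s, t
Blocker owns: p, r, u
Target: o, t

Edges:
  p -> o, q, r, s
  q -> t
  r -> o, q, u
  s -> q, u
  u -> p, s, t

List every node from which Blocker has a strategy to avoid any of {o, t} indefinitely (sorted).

p, r, u

A0 = {o, t}
A1: add {q} — q (Reacher) has q→t.
A2: add {s} — s (Reacher) has s→q.
A3 = A2; e.g. p (Blocker) can still go to r. Fixed point.
Reacher's attractor = {o, q, s, t}; Blocker avoids the target exactly from the complement.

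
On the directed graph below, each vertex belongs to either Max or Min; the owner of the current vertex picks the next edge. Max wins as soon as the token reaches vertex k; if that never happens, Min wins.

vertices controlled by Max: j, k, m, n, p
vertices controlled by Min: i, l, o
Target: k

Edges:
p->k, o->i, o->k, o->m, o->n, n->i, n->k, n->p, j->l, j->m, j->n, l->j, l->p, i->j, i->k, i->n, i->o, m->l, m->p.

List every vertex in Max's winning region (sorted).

A0 = {k}
A1: add {n, p} — n (Max) has n→k; p (Max) has p→k.
A2: add {j, m} — j (Max) has j→n; m (Max) has m→p.
A3: add {l} — l (Min): all of {j, p} already in.
A4 = A3; e.g. i (Min) can still go to o. Fixed point.
Max's winning region = {j, k, l, m, n, p}.

j, k, l, m, n, p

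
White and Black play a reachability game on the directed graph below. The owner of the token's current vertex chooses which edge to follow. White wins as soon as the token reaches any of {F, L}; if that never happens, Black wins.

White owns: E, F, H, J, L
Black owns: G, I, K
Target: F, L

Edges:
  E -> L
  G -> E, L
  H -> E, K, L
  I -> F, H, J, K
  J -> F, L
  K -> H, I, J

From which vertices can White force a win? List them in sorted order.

E, F, G, H, J, L

A0 = {F, L}
A1: add {E, H, J} — E (White) has E→L; H (White) has H→L; J (White) has J→F.
A2: add {G} — G (Black): all of {E, L} already in.
A3 = A2; e.g. I (Black) can still go to K. Fixed point.
White's winning region = {E, F, G, H, J, L}.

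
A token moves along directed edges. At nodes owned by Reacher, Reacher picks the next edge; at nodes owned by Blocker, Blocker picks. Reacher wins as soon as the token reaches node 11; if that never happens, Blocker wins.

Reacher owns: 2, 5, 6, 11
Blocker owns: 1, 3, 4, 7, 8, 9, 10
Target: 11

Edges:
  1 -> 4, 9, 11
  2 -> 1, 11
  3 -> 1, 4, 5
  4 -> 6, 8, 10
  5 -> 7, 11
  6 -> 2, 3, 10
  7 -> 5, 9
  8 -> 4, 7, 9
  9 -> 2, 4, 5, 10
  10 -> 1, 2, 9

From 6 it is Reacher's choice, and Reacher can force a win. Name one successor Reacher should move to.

A0 = {11}
A1: add {2, 5} — 2 (Reacher) has 2→11; 5 (Reacher) has 5→11.
A2: add {6} — 6 (Reacher) has 6→2.
A3 = A2; e.g. 1 (Blocker) can still go to 4. Fixed point.
From 6, successor 2 is in the attractor (rank 1); the other successors 3, 10 are not.

2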